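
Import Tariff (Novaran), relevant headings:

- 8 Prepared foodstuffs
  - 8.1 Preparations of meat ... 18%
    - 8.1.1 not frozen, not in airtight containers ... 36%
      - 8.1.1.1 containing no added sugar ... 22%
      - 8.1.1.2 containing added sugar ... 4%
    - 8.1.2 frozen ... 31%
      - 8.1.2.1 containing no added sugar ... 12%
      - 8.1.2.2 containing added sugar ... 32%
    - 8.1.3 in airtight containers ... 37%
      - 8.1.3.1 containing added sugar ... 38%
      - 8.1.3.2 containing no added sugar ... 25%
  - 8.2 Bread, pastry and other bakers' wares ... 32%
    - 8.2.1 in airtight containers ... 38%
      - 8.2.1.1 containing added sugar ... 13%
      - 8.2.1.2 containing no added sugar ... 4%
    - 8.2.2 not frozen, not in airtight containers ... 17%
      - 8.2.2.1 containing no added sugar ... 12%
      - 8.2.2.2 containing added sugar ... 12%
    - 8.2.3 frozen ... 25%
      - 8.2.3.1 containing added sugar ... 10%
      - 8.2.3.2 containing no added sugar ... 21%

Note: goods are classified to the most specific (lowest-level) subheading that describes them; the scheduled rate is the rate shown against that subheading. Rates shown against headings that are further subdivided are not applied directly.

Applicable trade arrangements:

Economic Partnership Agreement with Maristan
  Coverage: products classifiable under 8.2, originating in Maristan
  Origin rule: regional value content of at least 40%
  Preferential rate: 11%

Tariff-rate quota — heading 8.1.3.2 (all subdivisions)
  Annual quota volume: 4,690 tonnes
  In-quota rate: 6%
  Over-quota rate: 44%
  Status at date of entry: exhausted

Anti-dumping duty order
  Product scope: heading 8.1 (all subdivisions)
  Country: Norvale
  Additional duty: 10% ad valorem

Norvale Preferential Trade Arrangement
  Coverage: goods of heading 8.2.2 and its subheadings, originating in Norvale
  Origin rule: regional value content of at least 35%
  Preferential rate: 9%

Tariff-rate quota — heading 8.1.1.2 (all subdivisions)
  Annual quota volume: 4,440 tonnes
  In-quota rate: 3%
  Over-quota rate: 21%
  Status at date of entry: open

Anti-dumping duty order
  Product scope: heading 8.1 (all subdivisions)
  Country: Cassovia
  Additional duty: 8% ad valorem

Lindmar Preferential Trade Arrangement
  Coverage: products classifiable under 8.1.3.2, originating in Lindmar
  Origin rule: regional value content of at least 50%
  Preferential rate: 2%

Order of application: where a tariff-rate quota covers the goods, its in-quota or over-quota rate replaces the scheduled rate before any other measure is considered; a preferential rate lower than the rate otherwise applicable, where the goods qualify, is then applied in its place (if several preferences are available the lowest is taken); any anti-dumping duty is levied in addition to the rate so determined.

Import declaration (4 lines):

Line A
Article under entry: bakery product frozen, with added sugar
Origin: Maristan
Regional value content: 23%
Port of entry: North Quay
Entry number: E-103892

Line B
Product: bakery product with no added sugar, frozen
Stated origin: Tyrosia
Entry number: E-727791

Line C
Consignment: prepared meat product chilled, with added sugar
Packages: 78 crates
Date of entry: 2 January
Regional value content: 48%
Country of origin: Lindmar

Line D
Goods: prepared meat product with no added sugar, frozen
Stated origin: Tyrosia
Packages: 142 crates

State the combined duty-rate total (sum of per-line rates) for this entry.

46%

Line A: bakery product → 8.2; frozen → 8.2.3; with added sugar → 8.2.3.1. Scheduled 10%. Maristan agreement on 8.2: RVC < 40%. → 10%.
Line B: bakery product → 8.2; frozen → 8.2.3; with no added sugar → 8.2.3.2. Scheduled 21%. No special measure applies. → 21%.
Line C: prepared meat product → 8.1; chilled → 8.1.1; with added sugar → 8.1.1.2. Scheduled 4%. quota on 8.1.1.2 open → in-quota 3%; Lindmar agreement on 8.1.3.2: 8.1.1.2 not covered. → 3%.
Line D: prepared meat product → 8.1; frozen → 8.1.2; with no added sugar → 8.1.2.1. Scheduled 12%. No special measure applies. → 12%.
Sum: 10% + 21% + 3% + 12% = 46%.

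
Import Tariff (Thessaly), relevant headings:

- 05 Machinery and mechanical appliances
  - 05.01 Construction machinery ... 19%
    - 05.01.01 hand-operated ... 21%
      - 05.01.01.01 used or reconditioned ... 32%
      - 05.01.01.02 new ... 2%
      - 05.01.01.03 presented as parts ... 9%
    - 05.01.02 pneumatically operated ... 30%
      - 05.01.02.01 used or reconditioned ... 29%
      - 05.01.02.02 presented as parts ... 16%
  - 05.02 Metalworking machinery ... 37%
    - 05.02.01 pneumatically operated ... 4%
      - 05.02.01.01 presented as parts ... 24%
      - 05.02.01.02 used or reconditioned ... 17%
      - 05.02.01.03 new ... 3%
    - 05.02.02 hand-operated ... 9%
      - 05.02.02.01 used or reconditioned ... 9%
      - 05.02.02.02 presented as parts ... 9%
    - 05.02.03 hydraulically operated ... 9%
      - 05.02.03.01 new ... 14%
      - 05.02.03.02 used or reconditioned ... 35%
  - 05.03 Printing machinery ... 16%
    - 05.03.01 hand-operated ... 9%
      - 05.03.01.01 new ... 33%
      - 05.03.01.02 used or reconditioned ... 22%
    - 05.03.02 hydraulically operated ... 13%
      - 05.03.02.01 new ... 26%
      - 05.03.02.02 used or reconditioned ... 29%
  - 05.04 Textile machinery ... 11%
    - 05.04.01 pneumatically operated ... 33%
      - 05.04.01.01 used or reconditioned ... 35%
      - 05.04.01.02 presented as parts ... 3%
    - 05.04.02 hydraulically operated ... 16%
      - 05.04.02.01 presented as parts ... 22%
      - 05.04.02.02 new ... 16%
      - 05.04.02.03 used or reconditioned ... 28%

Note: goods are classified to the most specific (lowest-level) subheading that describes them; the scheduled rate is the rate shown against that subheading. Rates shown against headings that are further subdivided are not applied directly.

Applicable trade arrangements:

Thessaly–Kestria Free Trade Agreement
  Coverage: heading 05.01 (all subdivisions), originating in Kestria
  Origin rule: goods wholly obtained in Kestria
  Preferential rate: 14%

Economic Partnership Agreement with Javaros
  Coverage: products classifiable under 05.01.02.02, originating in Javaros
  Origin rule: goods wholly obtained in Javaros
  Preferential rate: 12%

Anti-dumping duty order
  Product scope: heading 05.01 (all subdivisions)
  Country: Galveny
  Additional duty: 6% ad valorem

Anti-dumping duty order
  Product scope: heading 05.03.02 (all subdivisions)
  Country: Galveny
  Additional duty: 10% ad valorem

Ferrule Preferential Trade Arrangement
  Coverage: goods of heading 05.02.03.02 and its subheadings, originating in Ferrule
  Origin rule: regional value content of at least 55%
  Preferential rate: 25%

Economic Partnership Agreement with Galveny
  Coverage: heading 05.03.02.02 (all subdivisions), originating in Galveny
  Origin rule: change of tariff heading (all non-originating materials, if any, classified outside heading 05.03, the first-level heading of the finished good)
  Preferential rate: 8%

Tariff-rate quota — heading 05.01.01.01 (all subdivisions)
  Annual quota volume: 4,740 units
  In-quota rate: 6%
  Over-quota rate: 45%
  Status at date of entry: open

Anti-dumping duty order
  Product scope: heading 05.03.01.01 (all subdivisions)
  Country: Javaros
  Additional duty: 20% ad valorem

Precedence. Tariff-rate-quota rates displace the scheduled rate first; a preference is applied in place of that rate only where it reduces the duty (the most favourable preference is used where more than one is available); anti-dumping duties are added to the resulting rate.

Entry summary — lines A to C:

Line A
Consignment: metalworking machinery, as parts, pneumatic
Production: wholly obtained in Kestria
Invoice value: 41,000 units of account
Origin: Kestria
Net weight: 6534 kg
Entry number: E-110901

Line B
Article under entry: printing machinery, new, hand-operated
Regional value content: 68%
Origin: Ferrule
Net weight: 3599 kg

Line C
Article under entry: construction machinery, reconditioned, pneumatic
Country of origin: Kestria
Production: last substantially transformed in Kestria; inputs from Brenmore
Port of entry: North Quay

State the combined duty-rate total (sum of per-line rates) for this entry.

86%

Line A: metalworking → 05.02; pneumatic → 05.02.01; as parts → 05.02.01.01. Scheduled 24%. Kestria agreement on 05.01: 05.02.01.01 not covered. → 24%.
Line B: printing → 05.03; hand-operated → 05.03.01; new → 05.03.01.01. Scheduled 33%. Ferrule agreement on 05.02.03.02: 05.03.01.01 not covered. → 33%.
Line C: construction → 05.01; pneumatic → 05.01.02; reconditioned → 05.01.02.01. Scheduled 29%. Kestria agreement on 05.01: not wholly obtained. → 29%.
Sum: 24% + 33% + 29% = 86%.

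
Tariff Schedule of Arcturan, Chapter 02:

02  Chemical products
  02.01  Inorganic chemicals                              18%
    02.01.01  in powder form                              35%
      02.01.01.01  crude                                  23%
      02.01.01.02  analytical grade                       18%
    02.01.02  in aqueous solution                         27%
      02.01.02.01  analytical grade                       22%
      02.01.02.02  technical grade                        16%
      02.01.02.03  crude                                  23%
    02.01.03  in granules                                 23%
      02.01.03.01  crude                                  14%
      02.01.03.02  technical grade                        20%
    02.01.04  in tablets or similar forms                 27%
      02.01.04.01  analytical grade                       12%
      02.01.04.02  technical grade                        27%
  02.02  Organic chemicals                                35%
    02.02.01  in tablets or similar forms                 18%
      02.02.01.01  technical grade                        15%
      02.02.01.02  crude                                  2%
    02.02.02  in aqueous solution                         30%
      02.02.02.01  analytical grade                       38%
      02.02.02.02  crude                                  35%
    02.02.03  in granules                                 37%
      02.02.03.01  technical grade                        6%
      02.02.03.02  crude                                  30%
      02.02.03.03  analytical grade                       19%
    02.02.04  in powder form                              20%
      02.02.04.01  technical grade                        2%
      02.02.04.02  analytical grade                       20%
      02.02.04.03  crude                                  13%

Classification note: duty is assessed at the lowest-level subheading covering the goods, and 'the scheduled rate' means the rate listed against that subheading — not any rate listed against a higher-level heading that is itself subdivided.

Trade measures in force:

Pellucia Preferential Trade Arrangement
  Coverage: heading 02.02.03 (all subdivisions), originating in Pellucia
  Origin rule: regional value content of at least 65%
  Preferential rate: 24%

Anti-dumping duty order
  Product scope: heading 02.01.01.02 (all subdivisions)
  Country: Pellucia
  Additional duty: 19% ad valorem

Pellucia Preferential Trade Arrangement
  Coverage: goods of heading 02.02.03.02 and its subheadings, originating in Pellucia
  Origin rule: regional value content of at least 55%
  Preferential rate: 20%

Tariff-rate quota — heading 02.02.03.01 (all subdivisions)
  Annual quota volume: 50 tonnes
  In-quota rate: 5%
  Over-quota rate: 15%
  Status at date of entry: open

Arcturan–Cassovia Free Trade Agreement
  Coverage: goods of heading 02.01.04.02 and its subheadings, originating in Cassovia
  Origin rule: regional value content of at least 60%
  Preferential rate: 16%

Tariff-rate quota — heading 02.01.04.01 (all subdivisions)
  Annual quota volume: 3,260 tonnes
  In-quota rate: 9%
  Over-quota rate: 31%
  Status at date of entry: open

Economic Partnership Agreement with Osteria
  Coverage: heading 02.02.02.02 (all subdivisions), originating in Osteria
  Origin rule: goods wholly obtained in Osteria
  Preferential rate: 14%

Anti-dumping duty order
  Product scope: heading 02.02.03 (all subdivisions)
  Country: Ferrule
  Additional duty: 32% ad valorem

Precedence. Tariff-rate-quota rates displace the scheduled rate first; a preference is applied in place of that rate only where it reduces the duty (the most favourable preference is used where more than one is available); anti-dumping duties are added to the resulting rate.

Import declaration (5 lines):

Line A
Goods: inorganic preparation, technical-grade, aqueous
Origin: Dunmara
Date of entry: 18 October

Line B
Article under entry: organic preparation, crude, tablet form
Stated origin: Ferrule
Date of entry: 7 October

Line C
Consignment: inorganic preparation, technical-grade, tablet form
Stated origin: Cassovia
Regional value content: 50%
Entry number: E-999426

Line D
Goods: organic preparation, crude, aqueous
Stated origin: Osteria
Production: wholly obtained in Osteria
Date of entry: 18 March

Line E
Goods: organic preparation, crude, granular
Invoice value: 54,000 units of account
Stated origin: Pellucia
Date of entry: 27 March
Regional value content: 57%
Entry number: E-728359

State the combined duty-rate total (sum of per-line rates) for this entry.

79%

Line A: inorganic → 02.01; aqueous → 02.01.02; technical-grade → 02.01.02.02. Scheduled 16%. No special measure applies. → 16%.
Line B: organic → 02.02; tablet form → 02.02.01; crude → 02.02.01.02. Scheduled 2%. No special measure applies. → 2%.
Line C: inorganic → 02.01; tablet form → 02.01.04; technical-grade → 02.01.04.02. Scheduled 27%. Cassovia agreement on 02.01.04.02: RVC < 60%. → 27%.
Line D: organic → 02.02; aqueous → 02.02.02; crude → 02.02.02.02. Scheduled 35%. Osteria agreement on 02.02.02.02: wholly obtained → 14% available; preferential 14%. → 14%.
Line E: organic → 02.02; granular → 02.02.03; crude → 02.02.03.02. Scheduled 30%. Pellucia agreement on 02.02.03: RVC < 65%; Pellucia agreement on 02.02.03.02: RVC ≥ 55% → 20% available; preferential 20%. → 20%.
Sum: 16% + 2% + 27% + 14% + 20% = 79%.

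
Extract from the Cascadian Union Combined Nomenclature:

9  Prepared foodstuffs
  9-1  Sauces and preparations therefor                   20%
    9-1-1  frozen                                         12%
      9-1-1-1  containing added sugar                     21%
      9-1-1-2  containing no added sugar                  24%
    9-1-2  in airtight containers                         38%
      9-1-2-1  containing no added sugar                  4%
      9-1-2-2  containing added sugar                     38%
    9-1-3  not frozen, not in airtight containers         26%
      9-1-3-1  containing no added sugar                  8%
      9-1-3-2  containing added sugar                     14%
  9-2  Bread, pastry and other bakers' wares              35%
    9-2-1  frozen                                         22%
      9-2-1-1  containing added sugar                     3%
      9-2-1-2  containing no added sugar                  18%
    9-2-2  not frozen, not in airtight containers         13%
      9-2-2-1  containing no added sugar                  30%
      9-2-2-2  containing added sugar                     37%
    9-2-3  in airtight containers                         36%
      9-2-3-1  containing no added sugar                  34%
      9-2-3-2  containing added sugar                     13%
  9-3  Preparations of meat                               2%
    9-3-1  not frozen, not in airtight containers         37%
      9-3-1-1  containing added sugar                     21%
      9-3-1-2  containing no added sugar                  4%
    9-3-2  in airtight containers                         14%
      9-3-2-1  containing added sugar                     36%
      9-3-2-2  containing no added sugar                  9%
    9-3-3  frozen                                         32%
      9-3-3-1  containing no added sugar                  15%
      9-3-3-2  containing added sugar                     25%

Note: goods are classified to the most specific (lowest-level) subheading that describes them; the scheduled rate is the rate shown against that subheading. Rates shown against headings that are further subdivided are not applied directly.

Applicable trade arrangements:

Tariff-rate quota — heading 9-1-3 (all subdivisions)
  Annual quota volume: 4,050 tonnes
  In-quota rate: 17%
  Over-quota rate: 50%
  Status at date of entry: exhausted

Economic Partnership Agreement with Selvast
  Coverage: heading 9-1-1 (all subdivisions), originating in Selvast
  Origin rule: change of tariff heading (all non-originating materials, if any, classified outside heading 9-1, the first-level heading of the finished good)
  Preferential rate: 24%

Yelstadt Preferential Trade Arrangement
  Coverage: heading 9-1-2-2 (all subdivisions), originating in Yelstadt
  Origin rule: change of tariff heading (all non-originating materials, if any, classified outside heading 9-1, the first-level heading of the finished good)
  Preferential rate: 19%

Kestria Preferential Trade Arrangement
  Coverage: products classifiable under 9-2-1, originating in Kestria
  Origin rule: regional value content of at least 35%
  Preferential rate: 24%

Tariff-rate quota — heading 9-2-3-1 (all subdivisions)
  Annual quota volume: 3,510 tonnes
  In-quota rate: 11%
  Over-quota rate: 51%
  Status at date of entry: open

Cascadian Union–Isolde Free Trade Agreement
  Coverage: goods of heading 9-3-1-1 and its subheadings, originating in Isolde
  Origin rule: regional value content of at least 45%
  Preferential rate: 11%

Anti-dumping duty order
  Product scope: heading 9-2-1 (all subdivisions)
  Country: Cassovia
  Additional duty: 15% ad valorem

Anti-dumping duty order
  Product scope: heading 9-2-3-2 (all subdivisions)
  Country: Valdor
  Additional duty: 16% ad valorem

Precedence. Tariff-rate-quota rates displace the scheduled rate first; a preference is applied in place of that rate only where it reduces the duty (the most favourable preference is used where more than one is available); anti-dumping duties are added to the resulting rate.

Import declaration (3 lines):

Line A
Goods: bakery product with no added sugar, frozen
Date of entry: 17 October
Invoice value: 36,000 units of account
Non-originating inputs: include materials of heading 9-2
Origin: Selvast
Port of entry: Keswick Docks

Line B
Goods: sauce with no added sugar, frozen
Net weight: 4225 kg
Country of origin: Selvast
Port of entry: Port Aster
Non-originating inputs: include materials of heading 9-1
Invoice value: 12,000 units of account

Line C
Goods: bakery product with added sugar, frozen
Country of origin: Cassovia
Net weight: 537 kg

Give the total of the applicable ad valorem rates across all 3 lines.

60%

Line A: bakery product → 9-2; frozen → 9-2-1; with no added sugar → 9-2-1-2. Scheduled 18%. Selvast agreement on 9-1-1: 9-2-1-2 not covered. → 18%.
Line B: sauce → 9-1; frozen → 9-1-1; with no added sugar → 9-1-1-2. Scheduled 24%. Selvast agreement on 9-1-1: CTH not met. → 24%.
Line C: bakery product → 9-2; frozen → 9-2-1; with added sugar → 9-2-1-1. Scheduled 3%. anti-dumping (Cassovia, 9-2-1): +15%; total 3% + 15% = 18%. → 18%.
Sum: 18% + 24% + 18% = 60%.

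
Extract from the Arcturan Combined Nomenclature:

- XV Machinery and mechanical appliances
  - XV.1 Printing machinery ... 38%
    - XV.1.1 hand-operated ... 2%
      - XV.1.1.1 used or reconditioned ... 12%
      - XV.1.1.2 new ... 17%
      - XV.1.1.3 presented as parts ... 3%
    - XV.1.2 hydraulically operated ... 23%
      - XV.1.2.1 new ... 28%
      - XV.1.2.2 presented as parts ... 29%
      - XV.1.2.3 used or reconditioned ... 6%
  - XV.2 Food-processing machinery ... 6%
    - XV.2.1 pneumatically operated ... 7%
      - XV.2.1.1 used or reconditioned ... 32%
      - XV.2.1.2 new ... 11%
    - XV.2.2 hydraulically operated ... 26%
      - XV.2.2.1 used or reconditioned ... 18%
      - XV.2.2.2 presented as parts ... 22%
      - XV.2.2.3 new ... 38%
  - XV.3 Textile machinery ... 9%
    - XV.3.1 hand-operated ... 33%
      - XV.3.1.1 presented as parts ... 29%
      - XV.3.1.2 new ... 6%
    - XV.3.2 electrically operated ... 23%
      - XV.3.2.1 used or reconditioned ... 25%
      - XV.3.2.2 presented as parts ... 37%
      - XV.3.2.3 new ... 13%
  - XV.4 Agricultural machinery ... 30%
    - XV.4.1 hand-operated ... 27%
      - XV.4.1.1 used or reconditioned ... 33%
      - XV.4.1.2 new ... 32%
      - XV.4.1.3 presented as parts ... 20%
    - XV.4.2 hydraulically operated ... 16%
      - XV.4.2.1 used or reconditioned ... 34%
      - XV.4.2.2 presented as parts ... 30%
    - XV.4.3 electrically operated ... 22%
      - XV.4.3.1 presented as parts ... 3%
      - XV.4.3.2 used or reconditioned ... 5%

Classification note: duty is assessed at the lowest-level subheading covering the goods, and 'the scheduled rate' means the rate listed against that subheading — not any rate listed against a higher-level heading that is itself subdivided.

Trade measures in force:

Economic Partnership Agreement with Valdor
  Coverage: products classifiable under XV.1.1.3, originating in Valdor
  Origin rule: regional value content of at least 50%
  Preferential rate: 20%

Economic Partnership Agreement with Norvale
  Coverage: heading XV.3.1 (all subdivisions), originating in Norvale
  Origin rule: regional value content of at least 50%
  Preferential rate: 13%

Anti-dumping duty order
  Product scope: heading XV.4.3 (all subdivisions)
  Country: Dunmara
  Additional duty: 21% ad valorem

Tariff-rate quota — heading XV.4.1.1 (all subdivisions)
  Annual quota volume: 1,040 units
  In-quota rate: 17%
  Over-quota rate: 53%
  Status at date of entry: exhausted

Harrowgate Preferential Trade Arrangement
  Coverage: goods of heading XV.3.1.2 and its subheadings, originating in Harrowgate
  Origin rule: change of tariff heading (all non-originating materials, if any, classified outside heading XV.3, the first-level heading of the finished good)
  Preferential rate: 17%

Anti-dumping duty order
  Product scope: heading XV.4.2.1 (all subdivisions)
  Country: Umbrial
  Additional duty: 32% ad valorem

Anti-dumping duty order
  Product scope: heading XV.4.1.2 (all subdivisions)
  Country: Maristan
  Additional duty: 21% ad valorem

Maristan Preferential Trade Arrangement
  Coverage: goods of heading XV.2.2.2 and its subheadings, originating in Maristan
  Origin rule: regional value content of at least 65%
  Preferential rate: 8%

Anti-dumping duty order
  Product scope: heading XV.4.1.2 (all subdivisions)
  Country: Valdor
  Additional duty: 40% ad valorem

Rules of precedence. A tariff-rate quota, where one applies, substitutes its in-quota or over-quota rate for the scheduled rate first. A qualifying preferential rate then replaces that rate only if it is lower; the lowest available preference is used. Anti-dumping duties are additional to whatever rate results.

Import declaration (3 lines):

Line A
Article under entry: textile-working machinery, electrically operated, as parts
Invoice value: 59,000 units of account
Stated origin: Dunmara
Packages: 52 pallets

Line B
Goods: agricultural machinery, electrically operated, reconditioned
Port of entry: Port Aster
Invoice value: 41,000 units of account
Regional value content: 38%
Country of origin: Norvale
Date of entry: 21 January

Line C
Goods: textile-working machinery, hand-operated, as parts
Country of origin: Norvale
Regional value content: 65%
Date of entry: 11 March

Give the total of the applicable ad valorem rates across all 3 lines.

55%

Line A: textile-working → XV.3; electrically operated → XV.3.2; as parts → XV.3.2.2. Scheduled 37%. No special measure applies. → 37%.
Line B: agricultural → XV.4; electrically operated → XV.4.3; reconditioned → XV.4.3.2. Scheduled 5%. Norvale agreement on XV.3.1: XV.4.3.2 not covered. → 5%.
Line C: textile-working → XV.3; hand-operated → XV.3.1; as parts → XV.3.1.1. Scheduled 29%. Norvale agreement on XV.3.1: RVC ≥ 50% → 13% available; preferential 13%. → 13%.
Sum: 37% + 5% + 13% = 55%.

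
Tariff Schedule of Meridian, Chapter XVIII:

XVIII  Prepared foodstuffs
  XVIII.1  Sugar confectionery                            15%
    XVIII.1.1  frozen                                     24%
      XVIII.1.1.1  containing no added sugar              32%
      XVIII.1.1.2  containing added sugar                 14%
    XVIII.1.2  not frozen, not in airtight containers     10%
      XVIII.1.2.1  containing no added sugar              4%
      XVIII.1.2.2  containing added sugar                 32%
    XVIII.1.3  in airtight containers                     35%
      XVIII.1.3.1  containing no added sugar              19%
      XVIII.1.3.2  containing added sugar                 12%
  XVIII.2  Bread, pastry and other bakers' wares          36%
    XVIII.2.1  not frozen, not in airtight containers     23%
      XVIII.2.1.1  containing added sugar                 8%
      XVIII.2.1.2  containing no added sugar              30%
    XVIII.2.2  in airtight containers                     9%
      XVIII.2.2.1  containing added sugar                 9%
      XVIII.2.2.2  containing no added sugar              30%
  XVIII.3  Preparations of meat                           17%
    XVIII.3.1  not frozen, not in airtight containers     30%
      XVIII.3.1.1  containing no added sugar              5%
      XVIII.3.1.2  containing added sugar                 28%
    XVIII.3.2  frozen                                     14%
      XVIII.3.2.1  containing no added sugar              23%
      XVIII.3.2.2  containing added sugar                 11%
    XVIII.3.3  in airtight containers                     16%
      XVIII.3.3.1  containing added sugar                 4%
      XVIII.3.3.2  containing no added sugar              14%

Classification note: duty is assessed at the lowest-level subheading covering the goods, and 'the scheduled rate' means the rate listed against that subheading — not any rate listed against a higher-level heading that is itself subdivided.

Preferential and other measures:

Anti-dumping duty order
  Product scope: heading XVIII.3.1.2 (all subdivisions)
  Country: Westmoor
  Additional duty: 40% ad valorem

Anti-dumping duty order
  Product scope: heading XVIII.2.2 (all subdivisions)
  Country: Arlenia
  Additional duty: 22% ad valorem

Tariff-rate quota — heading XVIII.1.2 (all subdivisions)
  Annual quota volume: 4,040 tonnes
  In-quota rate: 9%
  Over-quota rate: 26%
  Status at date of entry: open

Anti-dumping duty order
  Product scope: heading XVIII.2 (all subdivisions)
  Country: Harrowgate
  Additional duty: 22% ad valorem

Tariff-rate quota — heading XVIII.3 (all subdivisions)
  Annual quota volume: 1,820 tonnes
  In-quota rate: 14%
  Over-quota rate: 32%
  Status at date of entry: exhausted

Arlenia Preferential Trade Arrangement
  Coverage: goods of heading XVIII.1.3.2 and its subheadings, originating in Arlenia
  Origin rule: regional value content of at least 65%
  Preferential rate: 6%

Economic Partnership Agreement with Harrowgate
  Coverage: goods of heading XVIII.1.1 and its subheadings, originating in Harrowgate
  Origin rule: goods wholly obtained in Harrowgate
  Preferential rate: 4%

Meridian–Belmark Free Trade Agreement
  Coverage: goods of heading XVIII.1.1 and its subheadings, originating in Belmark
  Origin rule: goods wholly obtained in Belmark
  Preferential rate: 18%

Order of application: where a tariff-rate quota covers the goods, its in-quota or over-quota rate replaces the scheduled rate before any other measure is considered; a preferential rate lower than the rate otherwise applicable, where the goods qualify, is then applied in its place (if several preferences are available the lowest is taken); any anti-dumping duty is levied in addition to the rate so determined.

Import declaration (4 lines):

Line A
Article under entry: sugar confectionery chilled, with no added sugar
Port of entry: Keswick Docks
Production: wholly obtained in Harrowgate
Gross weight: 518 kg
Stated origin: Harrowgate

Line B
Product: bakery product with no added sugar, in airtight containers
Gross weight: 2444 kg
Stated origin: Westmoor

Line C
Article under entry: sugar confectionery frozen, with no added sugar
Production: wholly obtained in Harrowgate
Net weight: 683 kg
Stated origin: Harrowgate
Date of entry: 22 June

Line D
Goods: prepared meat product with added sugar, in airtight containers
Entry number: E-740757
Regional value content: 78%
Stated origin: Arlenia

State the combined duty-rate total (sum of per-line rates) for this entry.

Line A: sugar confectionery → XVIII.1; chilled → XVIII.1.2; with no added sugar → XVIII.1.2.1. Scheduled 4%. quota on XVIII.1.2 open → in-quota 9%; Harrowgate agreement on XVIII.1.1: XVIII.1.2.1 not covered. → 9%.
Line B: bakery product → XVIII.2; in airtight containers → XVIII.2.2; with no added sugar → XVIII.2.2.2. Scheduled 30%. No special measure applies. → 30%.
Line C: sugar confectionery → XVIII.1; frozen → XVIII.1.1; with no added sugar → XVIII.1.1.1. Scheduled 32%. Harrowgate agreement on XVIII.1.1: wholly obtained → 4% available; preferential 4%. → 4%.
Line D: prepared meat product → XVIII.3; in airtight containers → XVIII.3.3; with added sugar → XVIII.3.3.1. Scheduled 4%. quota on XVIII.3 exhausted → over-quota 32%; Arlenia agreement on XVIII.1.3.2: XVIII.3.3.1 not covered. → 32%.
Sum: 9% + 30% + 4% + 32% = 75%.

75%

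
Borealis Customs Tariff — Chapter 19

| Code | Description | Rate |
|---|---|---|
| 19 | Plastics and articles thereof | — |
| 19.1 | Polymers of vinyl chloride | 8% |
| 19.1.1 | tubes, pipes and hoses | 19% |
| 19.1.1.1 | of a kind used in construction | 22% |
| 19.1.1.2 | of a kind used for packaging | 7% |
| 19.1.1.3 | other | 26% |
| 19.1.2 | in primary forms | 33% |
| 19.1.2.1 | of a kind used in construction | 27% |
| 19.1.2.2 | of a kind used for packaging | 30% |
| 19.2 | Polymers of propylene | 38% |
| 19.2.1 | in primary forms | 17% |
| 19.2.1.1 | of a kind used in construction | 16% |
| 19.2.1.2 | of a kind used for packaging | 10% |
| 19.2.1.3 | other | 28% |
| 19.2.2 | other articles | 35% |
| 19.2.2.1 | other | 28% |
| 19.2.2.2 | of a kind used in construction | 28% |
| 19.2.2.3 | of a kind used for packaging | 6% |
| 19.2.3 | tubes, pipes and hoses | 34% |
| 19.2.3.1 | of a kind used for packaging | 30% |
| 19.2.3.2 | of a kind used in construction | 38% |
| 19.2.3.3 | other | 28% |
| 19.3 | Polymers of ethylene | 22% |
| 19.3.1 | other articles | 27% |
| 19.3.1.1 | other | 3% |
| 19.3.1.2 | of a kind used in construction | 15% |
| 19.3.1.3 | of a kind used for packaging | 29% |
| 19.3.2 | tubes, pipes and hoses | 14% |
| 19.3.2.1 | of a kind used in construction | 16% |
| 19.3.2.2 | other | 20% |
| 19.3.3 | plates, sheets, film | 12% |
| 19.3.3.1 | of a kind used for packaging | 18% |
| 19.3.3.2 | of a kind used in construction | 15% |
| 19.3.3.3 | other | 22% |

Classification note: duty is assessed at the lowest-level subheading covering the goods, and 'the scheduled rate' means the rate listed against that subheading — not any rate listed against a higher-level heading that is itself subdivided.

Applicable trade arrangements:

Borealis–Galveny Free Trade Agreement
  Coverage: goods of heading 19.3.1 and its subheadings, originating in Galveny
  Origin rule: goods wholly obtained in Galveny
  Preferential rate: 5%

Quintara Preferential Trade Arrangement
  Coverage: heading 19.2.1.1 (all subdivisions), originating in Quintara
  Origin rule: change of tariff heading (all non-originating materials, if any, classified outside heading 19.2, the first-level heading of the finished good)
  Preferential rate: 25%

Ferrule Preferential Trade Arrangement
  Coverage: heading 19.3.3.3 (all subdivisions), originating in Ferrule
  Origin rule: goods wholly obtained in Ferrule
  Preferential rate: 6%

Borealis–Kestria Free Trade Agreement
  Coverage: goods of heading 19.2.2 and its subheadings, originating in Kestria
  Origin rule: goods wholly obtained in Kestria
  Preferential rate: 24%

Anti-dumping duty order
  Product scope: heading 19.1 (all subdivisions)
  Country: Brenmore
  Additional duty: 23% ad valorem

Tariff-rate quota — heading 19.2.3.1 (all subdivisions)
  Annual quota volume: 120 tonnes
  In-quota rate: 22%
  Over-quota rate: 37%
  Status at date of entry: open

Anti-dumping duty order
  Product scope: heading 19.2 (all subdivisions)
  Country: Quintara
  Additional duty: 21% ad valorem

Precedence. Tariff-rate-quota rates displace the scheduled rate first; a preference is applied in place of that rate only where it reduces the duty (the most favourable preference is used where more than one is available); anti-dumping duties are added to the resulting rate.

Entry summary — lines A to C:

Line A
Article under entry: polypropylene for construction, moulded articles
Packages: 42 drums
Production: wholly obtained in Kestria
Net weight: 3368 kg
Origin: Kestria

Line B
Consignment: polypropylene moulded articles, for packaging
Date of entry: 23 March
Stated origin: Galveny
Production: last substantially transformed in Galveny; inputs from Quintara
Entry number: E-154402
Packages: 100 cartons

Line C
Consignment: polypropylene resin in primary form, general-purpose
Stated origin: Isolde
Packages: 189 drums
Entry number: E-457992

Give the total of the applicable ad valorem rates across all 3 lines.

Line A: polypropylene → 19.2; moulded articles → 19.2.2; for construction → 19.2.2.2. Scheduled 28%. Kestria agreement on 19.2.2: wholly obtained → 24% available; preferential 24%. → 24%.
Line B: polypropylene → 19.2; moulded articles → 19.2.2; for packaging → 19.2.2.3. Scheduled 6%. Galveny agreement on 19.3.1: 19.2.2.3 not covered. → 6%.
Line C: polypropylene → 19.2; resin in primary form → 19.2.1; general-purpose → 19.2.1.3. Scheduled 28%. No special measure applies. → 28%.
Sum: 24% + 6% + 28% = 58%.

58%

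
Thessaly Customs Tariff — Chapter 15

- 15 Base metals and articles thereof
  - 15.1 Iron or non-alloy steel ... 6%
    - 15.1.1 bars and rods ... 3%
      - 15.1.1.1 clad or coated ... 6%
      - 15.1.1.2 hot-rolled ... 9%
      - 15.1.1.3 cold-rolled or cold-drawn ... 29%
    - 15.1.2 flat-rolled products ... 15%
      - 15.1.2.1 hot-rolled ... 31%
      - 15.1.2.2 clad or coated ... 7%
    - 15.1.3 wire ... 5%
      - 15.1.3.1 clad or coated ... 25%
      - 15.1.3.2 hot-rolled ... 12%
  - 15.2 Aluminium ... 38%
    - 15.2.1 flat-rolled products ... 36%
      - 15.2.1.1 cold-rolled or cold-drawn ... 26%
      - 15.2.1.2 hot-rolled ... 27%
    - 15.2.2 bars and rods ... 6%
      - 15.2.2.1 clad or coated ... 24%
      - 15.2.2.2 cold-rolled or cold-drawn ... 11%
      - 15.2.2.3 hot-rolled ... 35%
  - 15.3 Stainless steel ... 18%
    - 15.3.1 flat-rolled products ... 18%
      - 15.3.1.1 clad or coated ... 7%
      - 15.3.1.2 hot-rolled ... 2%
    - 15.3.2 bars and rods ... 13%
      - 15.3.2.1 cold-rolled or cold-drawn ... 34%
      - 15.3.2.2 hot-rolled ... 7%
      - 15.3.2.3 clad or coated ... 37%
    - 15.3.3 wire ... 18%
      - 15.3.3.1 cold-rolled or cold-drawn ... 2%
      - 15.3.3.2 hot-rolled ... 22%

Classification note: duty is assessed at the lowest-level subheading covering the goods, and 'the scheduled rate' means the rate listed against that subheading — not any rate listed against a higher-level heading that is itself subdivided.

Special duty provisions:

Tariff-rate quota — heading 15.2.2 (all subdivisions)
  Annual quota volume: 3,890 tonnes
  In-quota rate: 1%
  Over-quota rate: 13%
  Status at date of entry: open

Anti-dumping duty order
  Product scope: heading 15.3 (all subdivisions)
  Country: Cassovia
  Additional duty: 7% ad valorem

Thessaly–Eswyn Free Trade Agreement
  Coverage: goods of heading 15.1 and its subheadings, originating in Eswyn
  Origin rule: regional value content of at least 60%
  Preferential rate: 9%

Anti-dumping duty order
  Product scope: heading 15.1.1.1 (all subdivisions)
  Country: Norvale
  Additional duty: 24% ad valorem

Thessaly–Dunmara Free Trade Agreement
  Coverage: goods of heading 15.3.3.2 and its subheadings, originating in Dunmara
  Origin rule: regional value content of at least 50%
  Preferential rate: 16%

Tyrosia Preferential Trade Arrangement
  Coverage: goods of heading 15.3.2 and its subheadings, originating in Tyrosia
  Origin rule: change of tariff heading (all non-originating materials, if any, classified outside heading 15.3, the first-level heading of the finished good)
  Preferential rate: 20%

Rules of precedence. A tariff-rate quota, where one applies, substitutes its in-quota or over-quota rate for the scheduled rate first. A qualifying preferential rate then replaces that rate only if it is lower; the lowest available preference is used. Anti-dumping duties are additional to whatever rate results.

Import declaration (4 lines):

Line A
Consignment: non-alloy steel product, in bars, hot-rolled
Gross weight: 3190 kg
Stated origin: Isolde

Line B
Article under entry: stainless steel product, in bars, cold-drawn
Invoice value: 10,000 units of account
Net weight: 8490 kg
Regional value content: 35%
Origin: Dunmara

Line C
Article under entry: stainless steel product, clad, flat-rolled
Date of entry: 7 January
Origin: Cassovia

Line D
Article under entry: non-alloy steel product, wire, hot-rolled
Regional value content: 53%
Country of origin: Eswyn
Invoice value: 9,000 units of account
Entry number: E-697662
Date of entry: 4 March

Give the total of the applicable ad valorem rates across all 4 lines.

69%

Line A: non-alloy steel → 15.1; in bars → 15.1.1; hot-rolled → 15.1.1.2. Scheduled 9%. No special measure applies. → 9%.
Line B: stainless steel → 15.3; in bars → 15.3.2; cold-drawn → 15.3.2.1. Scheduled 34%. Dunmara agreement on 15.3.3.2: 15.3.2.1 not covered. → 34%.
Line C: stainless steel → 15.3; flat-rolled → 15.3.1; clad → 15.3.1.1. Scheduled 7%. anti-dumping (Cassovia, 15.3): +7%; total 7% + 7% = 14%. → 14%.
Line D: non-alloy steel → 15.1; wire → 15.1.3; hot-rolled → 15.1.3.2. Scheduled 12%. Eswyn agreement on 15.1: RVC < 60%. → 12%.
Sum: 9% + 34% + 14% + 12% = 69%.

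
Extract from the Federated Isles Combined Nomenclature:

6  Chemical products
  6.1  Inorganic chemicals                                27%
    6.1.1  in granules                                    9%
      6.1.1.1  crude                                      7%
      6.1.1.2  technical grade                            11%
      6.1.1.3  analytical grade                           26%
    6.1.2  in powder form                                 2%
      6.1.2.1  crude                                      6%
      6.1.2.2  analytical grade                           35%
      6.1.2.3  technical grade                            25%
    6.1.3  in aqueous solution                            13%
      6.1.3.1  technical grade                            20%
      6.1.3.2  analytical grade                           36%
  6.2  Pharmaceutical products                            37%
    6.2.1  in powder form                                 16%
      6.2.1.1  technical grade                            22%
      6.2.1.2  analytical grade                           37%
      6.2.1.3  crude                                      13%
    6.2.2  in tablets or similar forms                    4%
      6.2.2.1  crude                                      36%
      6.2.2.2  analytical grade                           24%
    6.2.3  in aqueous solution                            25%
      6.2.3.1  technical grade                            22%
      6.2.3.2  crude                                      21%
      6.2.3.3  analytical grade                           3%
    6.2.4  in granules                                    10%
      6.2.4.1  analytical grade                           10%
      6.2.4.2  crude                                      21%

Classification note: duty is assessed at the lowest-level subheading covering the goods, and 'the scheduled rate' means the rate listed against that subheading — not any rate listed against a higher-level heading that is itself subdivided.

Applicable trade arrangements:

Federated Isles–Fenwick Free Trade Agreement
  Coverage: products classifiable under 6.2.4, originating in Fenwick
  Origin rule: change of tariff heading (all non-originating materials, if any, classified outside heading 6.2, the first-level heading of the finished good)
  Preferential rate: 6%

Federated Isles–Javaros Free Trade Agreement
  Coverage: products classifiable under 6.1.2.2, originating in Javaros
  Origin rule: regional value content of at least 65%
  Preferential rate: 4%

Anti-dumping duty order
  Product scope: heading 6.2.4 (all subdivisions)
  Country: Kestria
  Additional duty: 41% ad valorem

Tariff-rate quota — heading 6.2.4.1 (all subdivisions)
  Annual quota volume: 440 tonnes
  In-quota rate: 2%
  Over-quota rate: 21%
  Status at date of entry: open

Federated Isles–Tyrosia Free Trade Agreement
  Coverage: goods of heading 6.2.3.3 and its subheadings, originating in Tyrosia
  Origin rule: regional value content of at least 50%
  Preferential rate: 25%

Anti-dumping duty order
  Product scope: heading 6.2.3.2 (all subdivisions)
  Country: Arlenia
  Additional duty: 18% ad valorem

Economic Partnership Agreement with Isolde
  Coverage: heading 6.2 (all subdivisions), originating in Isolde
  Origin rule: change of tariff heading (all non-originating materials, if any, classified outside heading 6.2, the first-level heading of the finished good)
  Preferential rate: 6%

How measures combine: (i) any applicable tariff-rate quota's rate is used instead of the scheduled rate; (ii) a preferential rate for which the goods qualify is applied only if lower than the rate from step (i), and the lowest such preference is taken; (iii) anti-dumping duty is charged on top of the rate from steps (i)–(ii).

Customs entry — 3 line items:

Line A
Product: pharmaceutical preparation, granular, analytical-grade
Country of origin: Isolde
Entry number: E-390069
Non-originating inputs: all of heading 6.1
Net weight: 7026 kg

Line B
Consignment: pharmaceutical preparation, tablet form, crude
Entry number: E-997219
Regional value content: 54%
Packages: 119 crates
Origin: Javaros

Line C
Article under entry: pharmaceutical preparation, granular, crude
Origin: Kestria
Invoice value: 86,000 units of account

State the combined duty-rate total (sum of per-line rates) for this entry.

100%

Line A: pharmaceutical → 6.2; granular → 6.2.4; analytical-grade → 6.2.4.1. Scheduled 10%. quota on 6.2.4.1 open → in-quota 2%; Isolde agreement on 6.2: CTH met → 6% available; preference 6% not lower than 2% → no reduction. → 2%.
Line B: pharmaceutical → 6.2; tablet form → 6.2.2; crude → 6.2.2.1. Scheduled 36%. Javaros agreement on 6.1.2.2: 6.2.2.1 not covered. → 36%.
Line C: pharmaceutical → 6.2; granular → 6.2.4; crude → 6.2.4.2. Scheduled 21%. anti-dumping (Kestria, 6.2.4): +41%; total 21% + 41% = 62%. → 62%.
Sum: 2% + 36% + 62% = 100%.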